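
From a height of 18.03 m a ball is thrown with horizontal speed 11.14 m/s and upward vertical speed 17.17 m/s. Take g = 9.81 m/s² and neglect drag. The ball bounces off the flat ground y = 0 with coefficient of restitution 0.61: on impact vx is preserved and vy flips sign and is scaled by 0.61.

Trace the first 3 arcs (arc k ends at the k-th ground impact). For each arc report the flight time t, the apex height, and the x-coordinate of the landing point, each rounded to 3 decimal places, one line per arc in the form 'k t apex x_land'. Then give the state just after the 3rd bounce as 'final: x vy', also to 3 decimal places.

Arc 1: start y=18.030, vy=17.170 → t=4.346, apex=33.056, x_land=48.417, impact vy=-25.467
  bounce: vy ← 0.61·25.467 = 15.535
Arc 2: start y=0.000, vy=15.535 → t=3.167, apex=12.300, x_land=83.699, impact vy=-15.535
  bounce: vy ← 0.61·15.535 = 9.476
Arc 3: start y=0.000, vy=9.476 → t=1.932, apex=4.577, x_land=105.221, impact vy=-9.476
  bounce: vy ← 0.61·9.476 = 5.780

1 4.346 33.056 48.417
2 3.167 12.300 83.699
3 1.932 4.577 105.221
final: 105.221 5.780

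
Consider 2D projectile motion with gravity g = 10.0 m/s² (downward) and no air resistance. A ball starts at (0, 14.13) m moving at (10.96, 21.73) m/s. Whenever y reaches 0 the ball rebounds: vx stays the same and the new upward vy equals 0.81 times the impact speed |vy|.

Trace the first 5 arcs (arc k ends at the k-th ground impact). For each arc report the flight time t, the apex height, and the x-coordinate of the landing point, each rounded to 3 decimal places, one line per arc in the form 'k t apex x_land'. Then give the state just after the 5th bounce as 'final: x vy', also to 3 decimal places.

1 4.920 37.740 53.927
2 4.451 24.761 102.707
3 3.605 16.246 142.218
4 2.920 10.659 174.223
5 2.365 6.993 200.146
final: 200.146 9.579

Arc 1: start y=14.130, vy=21.730 → t=4.920, apex=37.740, x_land=53.927, impact vy=-27.473
  bounce: vy ← 0.81·27.473 = 22.254
Arc 2: start y=0.000, vy=22.254 → t=4.451, apex=24.761, x_land=102.707, impact vy=-22.254
  bounce: vy ← 0.81·22.254 = 18.025
Arc 3: start y=0.000, vy=18.025 → t=3.605, apex=16.246, x_land=142.218, impact vy=-18.025
  bounce: vy ← 0.81·18.025 = 14.601
Arc 4: start y=0.000, vy=14.601 → t=2.920, apex=10.659, x_land=174.223, impact vy=-14.601
  bounce: vy ← 0.81·14.601 = 11.826
Arc 5: start y=0.000, vy=11.826 → t=2.365, apex=6.993, x_land=200.146, impact vy=-11.826
  bounce: vy ← 0.81·11.826 = 9.579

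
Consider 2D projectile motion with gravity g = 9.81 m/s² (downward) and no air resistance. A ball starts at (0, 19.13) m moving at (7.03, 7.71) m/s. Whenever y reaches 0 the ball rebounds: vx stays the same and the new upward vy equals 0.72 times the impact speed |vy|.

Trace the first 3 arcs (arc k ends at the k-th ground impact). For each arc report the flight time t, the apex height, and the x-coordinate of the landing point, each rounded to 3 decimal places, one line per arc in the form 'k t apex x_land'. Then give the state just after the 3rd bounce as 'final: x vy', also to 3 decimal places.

1 2.911 22.160 20.467
2 3.061 11.488 41.984
3 2.204 5.955 57.477
final: 57.477 7.783

Arc 1: start y=19.130, vy=7.710 → t=2.911, apex=22.160, x_land=20.467, impact vy=-20.851
  bounce: vy ← 0.72·20.851 = 15.013
Arc 2: start y=0.000, vy=15.013 → t=3.061, apex=11.488, x_land=41.984, impact vy=-15.013
  bounce: vy ← 0.72·15.013 = 10.809
Arc 3: start y=0.000, vy=10.809 → t=2.204, apex=5.955, x_land=57.477, impact vy=-10.809
  bounce: vy ← 0.72·10.809 = 7.783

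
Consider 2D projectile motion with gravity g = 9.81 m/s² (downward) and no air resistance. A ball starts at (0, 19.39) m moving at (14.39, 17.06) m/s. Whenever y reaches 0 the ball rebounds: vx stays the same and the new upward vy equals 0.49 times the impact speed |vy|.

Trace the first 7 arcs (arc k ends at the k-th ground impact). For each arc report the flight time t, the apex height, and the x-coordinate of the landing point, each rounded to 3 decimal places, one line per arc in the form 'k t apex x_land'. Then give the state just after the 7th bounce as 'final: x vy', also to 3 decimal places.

1 4.381 34.224 63.036
2 2.589 8.217 100.286
3 1.268 1.973 118.539
4 0.622 0.474 127.483
5 0.305 0.114 131.865
6 0.149 0.027 134.013
7 0.073 0.007 135.065
final: 135.065 0.176

Arc 1: start y=19.390, vy=17.060 → t=4.381, apex=34.224, x_land=63.036, impact vy=-25.913
  bounce: vy ← 0.49·25.913 = 12.697
Arc 2: start y=0.000, vy=12.697 → t=2.589, apex=8.217, x_land=100.286, impact vy=-12.697
  bounce: vy ← 0.49·12.697 = 6.222
Arc 3: start y=0.000, vy=6.222 → t=1.268, apex=1.973, x_land=118.539, impact vy=-6.222
  bounce: vy ← 0.49·6.222 = 3.049
Arc 4: start y=0.000, vy=3.049 → t=0.622, apex=0.474, x_land=127.483, impact vy=-3.049
  bounce: vy ← 0.49·3.049 = 1.494
Arc 5: start y=0.000, vy=1.494 → t=0.305, apex=0.114, x_land=131.865, impact vy=-1.494
  bounce: vy ← 0.49·1.494 = 0.732
Arc 6: start y=0.000, vy=0.732 → t=0.149, apex=0.027, x_land=134.013, impact vy=-0.732
  bounce: vy ← 0.49·0.732 = 0.359
Arc 7: start y=0.000, vy=0.359 → t=0.073, apex=0.007, x_land=135.065, impact vy=-0.359
  bounce: vy ← 0.49·0.359 = 0.176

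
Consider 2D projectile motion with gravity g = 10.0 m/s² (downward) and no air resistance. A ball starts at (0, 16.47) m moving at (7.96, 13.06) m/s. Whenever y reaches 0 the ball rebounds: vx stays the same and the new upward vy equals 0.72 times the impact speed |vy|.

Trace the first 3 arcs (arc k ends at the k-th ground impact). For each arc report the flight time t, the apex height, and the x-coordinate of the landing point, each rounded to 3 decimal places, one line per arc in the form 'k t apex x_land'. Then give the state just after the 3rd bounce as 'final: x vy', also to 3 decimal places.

Arc 1: start y=16.470, vy=13.060 → t=3.542, apex=24.998, x_land=28.194, impact vy=-22.360
  bounce: vy ← 0.72·22.360 = 16.099
Arc 2: start y=0.000, vy=16.099 → t=3.220, apex=12.959, x_land=53.824, impact vy=-16.099
  bounce: vy ← 0.72·16.099 = 11.591
Arc 3: start y=0.000, vy=11.591 → t=2.318, apex=6.718, x_land=72.277, impact vy=-11.591
  bounce: vy ← 0.72·11.591 = 8.346

1 3.542 24.998 28.194
2 3.220 12.959 53.824
3 2.318 6.718 72.277
final: 72.277 8.346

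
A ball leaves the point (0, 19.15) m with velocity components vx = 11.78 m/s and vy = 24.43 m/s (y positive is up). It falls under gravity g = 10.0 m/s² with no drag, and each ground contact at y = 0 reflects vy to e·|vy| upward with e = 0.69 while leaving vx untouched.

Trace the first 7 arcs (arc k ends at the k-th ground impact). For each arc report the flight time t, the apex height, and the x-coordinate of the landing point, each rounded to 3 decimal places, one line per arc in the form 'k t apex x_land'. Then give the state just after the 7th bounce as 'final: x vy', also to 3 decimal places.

Arc 1: start y=19.150, vy=24.430 → t=5.573, apex=48.991, x_land=65.652, impact vy=-31.302
  bounce: vy ← 0.69·31.302 = 21.598
Arc 2: start y=0.000, vy=21.598 → t=4.320, apex=23.325, x_land=116.539, impact vy=-21.598
  bounce: vy ← 0.69·21.598 = 14.903
Arc 3: start y=0.000, vy=14.903 → t=2.981, apex=11.105, x_land=151.650, impact vy=-14.903
  bounce: vy ← 0.69·14.903 = 10.283
Arc 4: start y=0.000, vy=10.283 → t=2.057, apex=5.287, x_land=175.877, impact vy=-10.283
  bounce: vy ← 0.69·10.283 = 7.095
Arc 5: start y=0.000, vy=7.095 → t=1.419, apex=2.517, x_land=192.593, impact vy=-7.095
  bounce: vy ← 0.69·7.095 = 4.896
Arc 6: start y=0.000, vy=4.896 → t=0.979, apex=1.198, x_land=204.128, impact vy=-4.896
  bounce: vy ← 0.69·4.896 = 3.378
Arc 7: start y=0.000, vy=3.378 → t=0.676, apex=0.571, x_land=212.086, impact vy=-3.378
  bounce: vy ← 0.69·3.378 = 2.331

1 5.573 48.991 65.652
2 4.320 23.325 116.539
3 2.981 11.105 151.650
4 2.057 5.287 175.877
5 1.419 2.517 192.593
6 0.979 1.198 204.128
7 0.676 0.571 212.086
final: 212.086 2.331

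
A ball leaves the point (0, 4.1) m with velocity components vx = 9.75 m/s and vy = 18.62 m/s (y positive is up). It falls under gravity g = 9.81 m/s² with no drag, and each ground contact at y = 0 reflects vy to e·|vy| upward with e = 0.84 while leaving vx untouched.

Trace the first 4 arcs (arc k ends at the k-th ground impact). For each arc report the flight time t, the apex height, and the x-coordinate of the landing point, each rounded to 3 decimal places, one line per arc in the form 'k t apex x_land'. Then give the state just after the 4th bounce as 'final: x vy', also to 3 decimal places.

Arc 1: start y=4.100, vy=18.620 → t=4.005, apex=21.771, x_land=39.047, impact vy=-20.668
  bounce: vy ← 0.84·20.668 = 17.361
Arc 2: start y=0.000, vy=17.361 → t=3.539, apex=15.362, x_land=73.556, impact vy=-17.361
  bounce: vy ← 0.84·17.361 = 14.583
Arc 3: start y=0.000, vy=14.583 → t=2.973, apex=10.839, x_land=102.544, impact vy=-14.583
  bounce: vy ← 0.84·14.583 = 12.250
Arc 4: start y=0.000, vy=12.250 → t=2.497, apex=7.648, x_land=126.894, impact vy=-12.250
  bounce: vy ← 0.84·12.250 = 10.290

1 4.005 21.771 39.047
2 3.539 15.362 73.556
3 2.973 10.839 102.544
4 2.497 7.648 126.894
final: 126.894 10.290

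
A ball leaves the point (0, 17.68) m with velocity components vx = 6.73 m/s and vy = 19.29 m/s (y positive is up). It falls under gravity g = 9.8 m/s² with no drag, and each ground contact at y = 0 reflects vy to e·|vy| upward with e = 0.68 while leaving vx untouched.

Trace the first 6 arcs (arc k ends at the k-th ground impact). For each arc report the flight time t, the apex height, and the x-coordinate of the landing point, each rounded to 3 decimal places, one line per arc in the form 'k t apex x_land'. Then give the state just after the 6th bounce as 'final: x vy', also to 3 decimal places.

Arc 1: start y=17.680, vy=19.290 → t=4.704, apex=36.665, x_land=31.657, impact vy=-26.807
  bounce: vy ← 0.68·26.807 = 18.229
Arc 2: start y=0.000, vy=18.229 → t=3.720, apex=16.954, x_land=56.694, impact vy=-18.229
  bounce: vy ← 0.68·18.229 = 12.396
Arc 3: start y=0.000, vy=12.396 → t=2.530, apex=7.839, x_land=73.719, impact vy=-12.396
  bounce: vy ← 0.68·12.396 = 8.429
Arc 4: start y=0.000, vy=8.429 → t=1.720, apex=3.625, x_land=85.296, impact vy=-8.429
  bounce: vy ← 0.68·8.429 = 5.732
Arc 5: start y=0.000, vy=5.732 → t=1.170, apex=1.676, x_land=93.168, impact vy=-5.732
  bounce: vy ← 0.68·5.732 = 3.898
Arc 6: start y=0.000, vy=3.898 → t=0.795, apex=0.775, x_land=98.521, impact vy=-3.898
  bounce: vy ← 0.68·3.898 = 2.650

1 4.704 36.665 31.657
2 3.720 16.954 56.694
3 2.530 7.839 73.719
4 1.720 3.625 85.296
5 1.170 1.676 93.168
6 0.795 0.775 98.521
final: 98.521 2.650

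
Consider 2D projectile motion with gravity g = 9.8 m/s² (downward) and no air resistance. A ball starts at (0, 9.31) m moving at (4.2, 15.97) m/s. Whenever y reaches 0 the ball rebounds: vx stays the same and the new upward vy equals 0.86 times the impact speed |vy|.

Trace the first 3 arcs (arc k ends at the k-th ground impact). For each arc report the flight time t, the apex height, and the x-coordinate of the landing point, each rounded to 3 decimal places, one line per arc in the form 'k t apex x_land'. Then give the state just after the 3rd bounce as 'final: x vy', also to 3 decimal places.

Arc 1: start y=9.310, vy=15.970 → t=3.764, apex=22.322, x_land=15.809, impact vy=-20.917
  bounce: vy ← 0.86·20.917 = 17.989
Arc 2: start y=0.000, vy=17.989 → t=3.671, apex=16.510, x_land=31.227, impact vy=-17.989
  bounce: vy ← 0.86·17.989 = 15.470
Arc 3: start y=0.000, vy=15.470 → t=3.157, apex=12.210, x_land=44.488, impact vy=-15.470
  bounce: vy ← 0.86·15.470 = 13.304

1 3.764 22.322 15.809
2 3.671 16.510 31.227
3 3.157 12.210 44.488
final: 44.488 13.304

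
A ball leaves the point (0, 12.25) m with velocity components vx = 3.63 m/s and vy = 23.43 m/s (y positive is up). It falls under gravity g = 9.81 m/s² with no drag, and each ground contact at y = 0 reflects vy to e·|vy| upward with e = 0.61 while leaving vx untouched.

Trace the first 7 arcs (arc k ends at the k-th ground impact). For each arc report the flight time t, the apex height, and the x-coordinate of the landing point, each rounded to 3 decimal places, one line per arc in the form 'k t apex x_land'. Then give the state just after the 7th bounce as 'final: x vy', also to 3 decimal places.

Arc 1: start y=12.250, vy=23.430 → t=5.252, apex=40.230, x_land=19.066, impact vy=-28.095
  bounce: vy ← 0.61·28.095 = 17.138
Arc 2: start y=0.000, vy=17.138 → t=3.494, apex=14.970, x_land=31.749, impact vy=-17.138
  bounce: vy ← 0.61·17.138 = 10.454
Arc 3: start y=0.000, vy=10.454 → t=2.131, apex=5.570, x_land=39.485, impact vy=-10.454
  bounce: vy ← 0.61·10.454 = 6.377
Arc 4: start y=0.000, vy=6.377 → t=1.300, apex=2.073, x_land=44.205, impact vy=-6.377
  bounce: vy ← 0.61·6.377 = 3.890
Arc 5: start y=0.000, vy=3.890 → t=0.793, apex=0.771, x_land=47.083, impact vy=-3.890
  bounce: vy ← 0.61·3.890 = 2.373
Arc 6: start y=0.000, vy=2.373 → t=0.484, apex=0.287, x_land=48.839, impact vy=-2.373
  bounce: vy ← 0.61·2.373 = 1.447
Arc 7: start y=0.000, vy=1.447 → t=0.295, apex=0.107, x_land=49.911, impact vy=-1.447
  bounce: vy ← 0.61·1.447 = 0.883

1 5.252 40.230 19.066
2 3.494 14.970 31.749
3 2.131 5.570 39.485
4 1.300 2.073 44.205
5 0.793 0.771 47.083
6 0.484 0.287 48.839
7 0.295 0.107 49.911
final: 49.911 0.883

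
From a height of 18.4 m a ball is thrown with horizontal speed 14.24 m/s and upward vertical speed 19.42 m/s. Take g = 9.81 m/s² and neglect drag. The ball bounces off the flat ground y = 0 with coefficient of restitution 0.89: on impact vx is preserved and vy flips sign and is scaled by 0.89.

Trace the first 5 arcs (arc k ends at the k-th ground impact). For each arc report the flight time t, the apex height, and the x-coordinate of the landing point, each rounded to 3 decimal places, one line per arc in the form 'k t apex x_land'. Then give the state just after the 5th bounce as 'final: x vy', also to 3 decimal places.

1 4.749 37.622 67.627
2 4.930 29.800 137.827
3 4.387 23.605 200.304
4 3.905 18.697 255.908
5 3.475 14.810 305.397
final: 305.397 15.171

Arc 1: start y=18.400, vy=19.420 → t=4.749, apex=37.622, x_land=67.627, impact vy=-27.169
  bounce: vy ← 0.89·27.169 = 24.180
Arc 2: start y=0.000, vy=24.180 → t=4.930, apex=29.800, x_land=137.827, impact vy=-24.180
  bounce: vy ← 0.89·24.180 = 21.520
Arc 3: start y=0.000, vy=21.520 → t=4.387, apex=23.605, x_land=200.304, impact vy=-21.520
  bounce: vy ← 0.89·21.520 = 19.153
Arc 4: start y=0.000, vy=19.153 → t=3.905, apex=18.697, x_land=255.908, impact vy=-19.153
  bounce: vy ← 0.89·19.153 = 17.046
Arc 5: start y=0.000, vy=17.046 → t=3.475, apex=14.810, x_land=305.397, impact vy=-17.046
  bounce: vy ← 0.89·17.046 = 15.171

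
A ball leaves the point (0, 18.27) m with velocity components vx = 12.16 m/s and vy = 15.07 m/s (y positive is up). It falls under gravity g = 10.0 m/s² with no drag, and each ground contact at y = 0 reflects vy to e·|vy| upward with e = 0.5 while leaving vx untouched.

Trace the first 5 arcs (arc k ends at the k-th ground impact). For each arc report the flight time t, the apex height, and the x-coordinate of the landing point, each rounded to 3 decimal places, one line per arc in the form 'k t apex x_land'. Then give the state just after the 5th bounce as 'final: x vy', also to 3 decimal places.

Arc 1: start y=18.270, vy=15.070 → t=3.941, apex=29.625, x_land=47.924, impact vy=-24.341
  bounce: vy ← 0.5·24.341 = 12.171
Arc 2: start y=0.000, vy=12.171 → t=2.434, apex=7.406, x_land=77.523, impact vy=-12.171
  bounce: vy ← 0.5·12.171 = 6.085
Arc 3: start y=0.000, vy=6.085 → t=1.217, apex=1.852, x_land=92.323, impact vy=-6.085
  bounce: vy ← 0.5·6.085 = 3.043
Arc 4: start y=0.000, vy=3.043 → t=0.609, apex=0.463, x_land=99.723, impact vy=-3.043
  bounce: vy ← 0.5·3.043 = 1.521
Arc 5: start y=0.000, vy=1.521 → t=0.304, apex=0.116, x_land=103.423, impact vy=-1.521
  bounce: vy ← 0.5·1.521 = 0.761

1 3.941 29.625 47.924
2 2.434 7.406 77.523
3 1.217 1.852 92.323
4 0.609 0.463 99.723
5 0.304 0.116 103.423
final: 103.423 0.761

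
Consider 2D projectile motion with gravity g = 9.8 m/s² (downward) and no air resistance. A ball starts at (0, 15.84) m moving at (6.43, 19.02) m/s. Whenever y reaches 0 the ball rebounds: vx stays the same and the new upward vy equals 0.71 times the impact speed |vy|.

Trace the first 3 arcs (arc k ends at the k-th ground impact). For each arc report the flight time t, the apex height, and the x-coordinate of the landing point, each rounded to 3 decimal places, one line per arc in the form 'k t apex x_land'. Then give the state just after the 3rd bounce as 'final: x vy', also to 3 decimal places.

Arc 1: start y=15.840, vy=19.020 → t=4.586, apex=34.297, x_land=29.491, impact vy=-25.927
  bounce: vy ← 0.71·25.927 = 18.408
Arc 2: start y=0.000, vy=18.408 → t=3.757, apex=17.289, x_land=53.647, impact vy=-18.408
  bounce: vy ← 0.71·18.408 = 13.070
Arc 3: start y=0.000, vy=13.070 → t=2.667, apex=8.715, x_land=70.798, impact vy=-13.070
  bounce: vy ← 0.71·13.070 = 9.280

1 4.586 34.297 29.491
2 3.757 17.289 53.647
3 2.667 8.715 70.798
final: 70.798 9.280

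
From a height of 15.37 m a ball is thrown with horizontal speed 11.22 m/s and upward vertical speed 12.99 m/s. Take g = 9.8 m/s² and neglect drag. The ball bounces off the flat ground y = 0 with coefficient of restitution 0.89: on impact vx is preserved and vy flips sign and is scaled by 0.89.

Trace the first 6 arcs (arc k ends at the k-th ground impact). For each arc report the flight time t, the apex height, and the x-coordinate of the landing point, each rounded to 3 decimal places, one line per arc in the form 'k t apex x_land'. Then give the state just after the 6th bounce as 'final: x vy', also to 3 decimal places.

Arc 1: start y=15.370, vy=12.990 → t=3.538, apex=23.979, x_land=39.693, impact vy=-21.679
  bounce: vy ← 0.89·21.679 = 19.295
Arc 2: start y=0.000, vy=19.295 → t=3.938, apex=18.994, x_land=83.873, impact vy=-19.295
  bounce: vy ← 0.89·19.295 = 17.172
Arc 3: start y=0.000, vy=17.172 → t=3.505, apex=15.045, x_land=123.194, impact vy=-17.172
  bounce: vy ← 0.89·17.172 = 15.283
Arc 4: start y=0.000, vy=15.283 → t=3.119, apex=11.917, x_land=158.190, impact vy=-15.283
  bounce: vy ← 0.89·15.283 = 13.602
Arc 5: start y=0.000, vy=13.602 → t=2.776, apex=9.440, x_land=189.336, impact vy=-13.602
  bounce: vy ← 0.89·13.602 = 12.106
Arc 6: start y=0.000, vy=12.106 → t=2.471, apex=7.477, x_land=217.056, impact vy=-12.106
  bounce: vy ← 0.89·12.106 = 10.774

1 3.538 23.979 39.693
2 3.938 18.994 83.873
3 3.505 15.045 123.194
4 3.119 11.917 158.190
5 2.776 9.440 189.336
6 2.471 7.477 217.056
final: 217.056 10.774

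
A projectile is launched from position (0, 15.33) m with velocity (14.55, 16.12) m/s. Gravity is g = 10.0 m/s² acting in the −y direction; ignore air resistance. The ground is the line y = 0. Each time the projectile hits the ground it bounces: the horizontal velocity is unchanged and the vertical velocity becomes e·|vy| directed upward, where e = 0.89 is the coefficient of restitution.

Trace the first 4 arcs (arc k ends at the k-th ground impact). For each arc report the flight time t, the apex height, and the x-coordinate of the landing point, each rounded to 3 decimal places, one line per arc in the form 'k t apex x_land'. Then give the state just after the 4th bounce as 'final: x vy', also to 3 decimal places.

Arc 1: start y=15.330, vy=16.120 → t=3.992, apex=28.323, x_land=58.084, impact vy=-23.800
  bounce: vy ← 0.89·23.800 = 21.182
Arc 2: start y=0.000, vy=21.182 → t=4.236, apex=22.434, x_land=119.724, impact vy=-21.182
  bounce: vy ← 0.89·21.182 = 18.852
Arc 3: start y=0.000, vy=18.852 → t=3.770, apex=17.770, x_land=174.584, impact vy=-18.852
  bounce: vy ← 0.89·18.852 = 16.778
Arc 4: start y=0.000, vy=16.778 → t=3.356, apex=14.076, x_land=223.410, impact vy=-16.778
  bounce: vy ← 0.89·16.778 = 14.933

1 3.992 28.323 58.084
2 4.236 22.434 119.724
3 3.770 17.770 174.584
4 3.356 14.076 223.410
final: 223.410 14.933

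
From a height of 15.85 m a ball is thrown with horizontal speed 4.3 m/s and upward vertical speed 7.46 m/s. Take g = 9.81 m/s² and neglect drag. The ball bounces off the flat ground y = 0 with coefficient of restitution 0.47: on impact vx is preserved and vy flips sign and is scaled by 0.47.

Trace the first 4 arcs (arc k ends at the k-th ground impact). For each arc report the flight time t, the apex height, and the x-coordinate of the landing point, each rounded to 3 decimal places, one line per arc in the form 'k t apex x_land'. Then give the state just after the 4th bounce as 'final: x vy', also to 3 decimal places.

1 2.712 18.686 11.663
2 1.835 4.128 19.552
3 0.862 0.912 23.260
4 0.405 0.201 25.003
final: 25.003 0.934

Arc 1: start y=15.850, vy=7.460 → t=2.712, apex=18.686, x_land=11.663, impact vy=-19.148
  bounce: vy ← 0.47·19.148 = 8.999
Arc 2: start y=0.000, vy=8.999 → t=1.835, apex=4.128, x_land=19.552, impact vy=-8.999
  bounce: vy ← 0.47·8.999 = 4.230
Arc 3: start y=0.000, vy=4.230 → t=0.862, apex=0.912, x_land=23.260, impact vy=-4.230
  bounce: vy ← 0.47·4.230 = 1.988
Arc 4: start y=0.000, vy=1.988 → t=0.405, apex=0.201, x_land=25.003, impact vy=-1.988
  bounce: vy ← 0.47·1.988 = 0.934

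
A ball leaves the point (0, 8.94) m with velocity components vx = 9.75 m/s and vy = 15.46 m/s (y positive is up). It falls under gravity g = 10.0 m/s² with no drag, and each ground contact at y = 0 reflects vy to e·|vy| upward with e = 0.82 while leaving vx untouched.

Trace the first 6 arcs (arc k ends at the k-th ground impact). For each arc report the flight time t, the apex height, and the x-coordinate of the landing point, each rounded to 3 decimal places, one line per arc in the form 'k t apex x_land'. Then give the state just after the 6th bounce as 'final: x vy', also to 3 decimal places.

1 3.590 20.891 35.003
2 3.352 14.047 67.687
3 2.749 9.445 94.488
4 2.254 6.351 116.465
5 1.848 4.270 134.486
6 1.516 2.871 149.264
final: 149.264 6.214

Arc 1: start y=8.940, vy=15.460 → t=3.590, apex=20.891, x_land=35.003, impact vy=-20.440
  bounce: vy ← 0.82·20.440 = 16.761
Arc 2: start y=0.000, vy=16.761 → t=3.352, apex=14.047, x_land=67.687, impact vy=-16.761
  bounce: vy ← 0.82·16.761 = 13.744
Arc 3: start y=0.000, vy=13.744 → t=2.749, apex=9.445, x_land=94.488, impact vy=-13.744
  bounce: vy ← 0.82·13.744 = 11.270
Arc 4: start y=0.000, vy=11.270 → t=2.254, apex=6.351, x_land=116.465, impact vy=-11.270
  bounce: vy ← 0.82·11.270 = 9.242
Arc 5: start y=0.000, vy=9.242 → t=1.848, apex=4.270, x_land=134.486, impact vy=-9.242
  bounce: vy ← 0.82·9.242 = 7.578
Arc 6: start y=0.000, vy=7.578 → t=1.516, apex=2.871, x_land=149.264, impact vy=-7.578
  bounce: vy ← 0.82·7.578 = 6.214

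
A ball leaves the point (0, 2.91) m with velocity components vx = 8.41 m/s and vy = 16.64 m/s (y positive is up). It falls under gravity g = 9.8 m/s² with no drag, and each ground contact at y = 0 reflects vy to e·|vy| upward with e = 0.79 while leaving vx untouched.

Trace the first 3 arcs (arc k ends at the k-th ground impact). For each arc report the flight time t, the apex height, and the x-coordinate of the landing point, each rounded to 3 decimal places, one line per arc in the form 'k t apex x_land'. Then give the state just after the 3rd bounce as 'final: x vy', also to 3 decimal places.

1 3.563 17.037 29.962
2 2.946 10.633 54.739
3 2.327 6.636 74.313
final: 74.313 9.010

Arc 1: start y=2.910, vy=16.640 → t=3.563, apex=17.037, x_land=29.962, impact vy=-18.274
  bounce: vy ← 0.79·18.274 = 14.436
Arc 2: start y=0.000, vy=14.436 → t=2.946, apex=10.633, x_land=54.739, impact vy=-14.436
  bounce: vy ← 0.79·14.436 = 11.405
Arc 3: start y=0.000, vy=11.405 → t=2.327, apex=6.636, x_land=74.313, impact vy=-11.405
  bounce: vy ← 0.79·11.405 = 9.010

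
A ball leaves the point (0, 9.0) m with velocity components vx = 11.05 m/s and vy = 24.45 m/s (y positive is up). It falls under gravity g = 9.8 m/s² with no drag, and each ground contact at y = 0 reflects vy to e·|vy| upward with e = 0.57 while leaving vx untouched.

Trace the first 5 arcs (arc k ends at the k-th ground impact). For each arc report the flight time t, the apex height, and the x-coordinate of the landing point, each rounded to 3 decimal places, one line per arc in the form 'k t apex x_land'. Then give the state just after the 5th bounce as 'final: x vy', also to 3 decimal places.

1 5.334 39.500 58.942
2 3.237 12.834 94.708
3 1.845 4.170 115.095
4 1.052 1.355 126.715
5 0.599 0.440 133.338
final: 133.338 1.674

Arc 1: start y=9.000, vy=24.450 → t=5.334, apex=39.500, x_land=58.942, impact vy=-27.824
  bounce: vy ← 0.57·27.824 = 15.860
Arc 2: start y=0.000, vy=15.860 → t=3.237, apex=12.834, x_land=94.708, impact vy=-15.860
  bounce: vy ← 0.57·15.860 = 9.040
Arc 3: start y=0.000, vy=9.040 → t=1.845, apex=4.170, x_land=115.095, impact vy=-9.040
  bounce: vy ← 0.57·9.040 = 5.153
Arc 4: start y=0.000, vy=5.153 → t=1.052, apex=1.355, x_land=126.715, impact vy=-5.153
  bounce: vy ← 0.57·5.153 = 2.937
Arc 5: start y=0.000, vy=2.937 → t=0.599, apex=0.440, x_land=133.338, impact vy=-2.937
  bounce: vy ← 0.57·2.937 = 1.674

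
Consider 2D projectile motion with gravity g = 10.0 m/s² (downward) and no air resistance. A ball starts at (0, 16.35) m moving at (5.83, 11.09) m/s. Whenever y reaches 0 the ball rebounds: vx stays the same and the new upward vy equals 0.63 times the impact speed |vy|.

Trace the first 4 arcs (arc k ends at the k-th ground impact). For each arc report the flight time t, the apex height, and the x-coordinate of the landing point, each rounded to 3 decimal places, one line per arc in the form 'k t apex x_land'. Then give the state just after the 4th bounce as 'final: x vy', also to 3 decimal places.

Arc 1: start y=16.350, vy=11.090 → t=3.230, apex=22.499, x_land=18.833, impact vy=-21.213
  bounce: vy ← 0.63·21.213 = 13.364
Arc 2: start y=0.000, vy=13.364 → t=2.673, apex=8.930, x_land=34.415, impact vy=-13.364
  bounce: vy ← 0.63·13.364 = 8.419
Arc 3: start y=0.000, vy=8.419 → t=1.684, apex=3.544, x_land=44.232, impact vy=-8.419
  bounce: vy ← 0.63·8.419 = 5.304
Arc 4: start y=0.000, vy=5.304 → t=1.061, apex=1.407, x_land=50.417, impact vy=-5.304
  bounce: vy ← 0.63·5.304 = 3.342

1 3.230 22.499 18.833
2 2.673 8.930 34.415
3 1.684 3.544 44.232
4 1.061 1.407 50.417
final: 50.417 3.342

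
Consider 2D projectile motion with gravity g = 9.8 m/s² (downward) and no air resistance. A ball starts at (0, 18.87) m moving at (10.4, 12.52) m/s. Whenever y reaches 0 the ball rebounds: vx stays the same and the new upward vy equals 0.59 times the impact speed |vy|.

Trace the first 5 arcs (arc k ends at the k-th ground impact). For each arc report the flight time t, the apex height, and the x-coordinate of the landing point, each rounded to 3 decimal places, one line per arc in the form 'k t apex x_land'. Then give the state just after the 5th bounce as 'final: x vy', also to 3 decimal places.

1 3.619 26.867 37.639
2 2.763 9.353 66.376
3 1.630 3.256 83.330
4 0.962 1.133 93.333
5 0.567 0.394 99.235
final: 99.235 1.641

Arc 1: start y=18.870, vy=12.520 → t=3.619, apex=26.867, x_land=37.639, impact vy=-22.948
  bounce: vy ← 0.59·22.948 = 13.539
Arc 2: start y=0.000, vy=13.539 → t=2.763, apex=9.353, x_land=66.376, impact vy=-13.539
  bounce: vy ← 0.59·13.539 = 7.988
Arc 3: start y=0.000, vy=7.988 → t=1.630, apex=3.256, x_land=83.330, impact vy=-7.988
  bounce: vy ← 0.59·7.988 = 4.713
Arc 4: start y=0.000, vy=4.713 → t=0.962, apex=1.133, x_land=93.333, impact vy=-4.713
  bounce: vy ← 0.59·4.713 = 2.781
Arc 5: start y=0.000, vy=2.781 → t=0.567, apex=0.394, x_land=99.235, impact vy=-2.781
  bounce: vy ← 0.59·2.781 = 1.641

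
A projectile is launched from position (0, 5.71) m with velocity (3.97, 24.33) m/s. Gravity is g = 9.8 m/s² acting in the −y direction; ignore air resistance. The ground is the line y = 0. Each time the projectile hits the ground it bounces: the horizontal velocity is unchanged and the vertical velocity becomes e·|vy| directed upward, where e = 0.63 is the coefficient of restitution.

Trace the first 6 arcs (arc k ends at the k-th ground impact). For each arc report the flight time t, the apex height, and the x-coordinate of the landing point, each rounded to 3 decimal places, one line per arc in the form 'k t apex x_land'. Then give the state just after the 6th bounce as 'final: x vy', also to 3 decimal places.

Arc 1: start y=5.710, vy=24.330 → t=5.190, apex=35.911, x_land=20.604, impact vy=-26.530
  bounce: vy ← 0.63·26.530 = 16.714
Arc 2: start y=0.000, vy=16.714 → t=3.411, apex=14.253, x_land=34.146, impact vy=-16.714
  bounce: vy ← 0.63·16.714 = 10.530
Arc 3: start y=0.000, vy=10.530 → t=2.149, apex=5.657, x_land=42.677, impact vy=-10.530
  bounce: vy ← 0.63·10.530 = 6.634
Arc 4: start y=0.000, vy=6.634 → t=1.354, apex=2.245, x_land=48.052, impact vy=-6.634
  bounce: vy ← 0.63·6.634 = 4.179
Arc 5: start y=0.000, vy=4.179 → t=0.853, apex=0.891, x_land=51.438, impact vy=-4.179
  bounce: vy ← 0.63·4.179 = 2.633
Arc 6: start y=0.000, vy=2.633 → t=0.537, apex=0.354, x_land=53.571, impact vy=-2.633
  bounce: vy ← 0.63·2.633 = 1.659

1 5.190 35.911 20.604
2 3.411 14.253 34.146
3 2.149 5.657 42.677
4 1.354 2.245 48.052
5 0.853 0.891 51.438
6 0.537 0.354 53.571
final: 53.571 1.659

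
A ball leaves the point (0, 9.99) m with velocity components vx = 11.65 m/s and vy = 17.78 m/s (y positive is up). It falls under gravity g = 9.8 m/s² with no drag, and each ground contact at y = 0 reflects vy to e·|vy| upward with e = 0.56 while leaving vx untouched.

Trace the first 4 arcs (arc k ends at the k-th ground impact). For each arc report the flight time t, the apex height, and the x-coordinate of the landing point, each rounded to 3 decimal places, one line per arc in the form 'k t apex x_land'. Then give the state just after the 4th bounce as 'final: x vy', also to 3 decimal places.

Arc 1: start y=9.990, vy=17.780 → t=4.123, apex=26.119, x_land=48.034, impact vy=-22.626
  bounce: vy ← 0.56·22.626 = 12.671
Arc 2: start y=0.000, vy=12.671 → t=2.586, apex=8.191, x_land=78.158, impact vy=-12.671
  bounce: vy ← 0.56·12.671 = 7.095
Arc 3: start y=0.000, vy=7.095 → t=1.448, apex=2.569, x_land=95.028, impact vy=-7.095
  bounce: vy ← 0.56·7.095 = 3.973
Arc 4: start y=0.000, vy=3.973 → t=0.811, apex=0.806, x_land=104.475, impact vy=-3.973
  bounce: vy ← 0.56·3.973 = 2.225

1 4.123 26.119 48.034
2 2.586 8.191 78.158
3 1.448 2.569 95.028
4 0.811 0.806 104.475
final: 104.475 2.225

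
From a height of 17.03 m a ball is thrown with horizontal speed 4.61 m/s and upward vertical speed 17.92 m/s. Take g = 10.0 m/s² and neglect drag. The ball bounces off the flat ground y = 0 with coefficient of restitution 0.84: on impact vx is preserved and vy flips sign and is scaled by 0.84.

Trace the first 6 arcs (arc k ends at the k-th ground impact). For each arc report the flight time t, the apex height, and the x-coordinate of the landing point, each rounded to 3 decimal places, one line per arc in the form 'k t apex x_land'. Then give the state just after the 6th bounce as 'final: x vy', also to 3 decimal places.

Arc 1: start y=17.030, vy=17.920 → t=4.364, apex=33.086, x_land=20.120, impact vy=-25.724
  bounce: vy ← 0.84·25.724 = 21.608
Arc 2: start y=0.000, vy=21.608 → t=4.322, apex=23.346, x_land=40.043, impact vy=-21.608
  bounce: vy ← 0.84·21.608 = 18.151
Arc 3: start y=0.000, vy=18.151 → t=3.630, apex=16.473, x_land=56.778, impact vy=-18.151
  bounce: vy ← 0.84·18.151 = 15.247
Arc 4: start y=0.000, vy=15.247 → t=3.049, apex=11.623, x_land=70.835, impact vy=-15.247
  bounce: vy ← 0.84·15.247 = 12.807
Arc 5: start y=0.000, vy=12.807 → t=2.561, apex=8.201, x_land=82.644, impact vy=-12.807
  bounce: vy ← 0.84·12.807 = 10.758
Arc 6: start y=0.000, vy=10.758 → t=2.152, apex=5.787, x_land=92.563, impact vy=-10.758
  bounce: vy ← 0.84·10.758 = 9.037

1 4.364 33.086 20.120
2 4.322 23.346 40.043
3 3.630 16.473 56.778
4 3.049 11.623 70.835
5 2.561 8.201 82.644
6 2.152 5.787 92.563
final: 92.563 9.037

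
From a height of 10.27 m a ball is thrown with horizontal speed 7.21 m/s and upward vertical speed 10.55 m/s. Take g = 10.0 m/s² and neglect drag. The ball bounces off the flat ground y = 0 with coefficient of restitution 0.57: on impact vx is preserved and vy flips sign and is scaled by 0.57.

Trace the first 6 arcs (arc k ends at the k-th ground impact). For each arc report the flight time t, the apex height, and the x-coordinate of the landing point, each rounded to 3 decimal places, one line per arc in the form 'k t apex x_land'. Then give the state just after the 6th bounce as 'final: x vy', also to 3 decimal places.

1 2.835 15.835 20.438
2 2.029 5.145 35.065
3 1.156 1.672 43.403
4 0.659 0.543 48.155
5 0.376 0.176 50.864
6 0.214 0.057 52.408
final: 52.408 0.610

Arc 1: start y=10.270, vy=10.550 → t=2.835, apex=15.835, x_land=20.438, impact vy=-17.796
  bounce: vy ← 0.57·17.796 = 10.144
Arc 2: start y=0.000, vy=10.144 → t=2.029, apex=5.145, x_land=35.065, impact vy=-10.144
  bounce: vy ← 0.57·10.144 = 5.782
Arc 3: start y=0.000, vy=5.782 → t=1.156, apex=1.672, x_land=43.403, impact vy=-5.782
  bounce: vy ← 0.57·5.782 = 3.296
Arc 4: start y=0.000, vy=3.296 → t=0.659, apex=0.543, x_land=48.155, impact vy=-3.296
  bounce: vy ← 0.57·3.296 = 1.879
Arc 5: start y=0.000, vy=1.879 → t=0.376, apex=0.176, x_land=50.864, impact vy=-1.879
  bounce: vy ← 0.57·1.879 = 1.071
Arc 6: start y=0.000, vy=1.071 → t=0.214, apex=0.057, x_land=52.408, impact vy=-1.071
  bounce: vy ← 0.57·1.071 = 0.610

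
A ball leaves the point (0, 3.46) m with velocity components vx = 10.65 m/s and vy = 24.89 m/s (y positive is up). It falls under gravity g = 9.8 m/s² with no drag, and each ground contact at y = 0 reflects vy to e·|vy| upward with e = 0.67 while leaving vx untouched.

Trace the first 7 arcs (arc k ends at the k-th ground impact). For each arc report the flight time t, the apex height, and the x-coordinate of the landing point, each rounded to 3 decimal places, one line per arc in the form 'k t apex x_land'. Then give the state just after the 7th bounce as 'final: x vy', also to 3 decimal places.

1 5.215 35.068 55.540
2 3.585 15.742 93.717
3 2.402 7.067 119.297
4 1.609 3.172 136.435
5 1.078 1.424 147.917
6 0.722 0.639 155.610
7 0.484 0.287 160.765
final: 160.765 1.589

Arc 1: start y=3.460, vy=24.890 → t=5.215, apex=35.068, x_land=55.540, impact vy=-26.217
  bounce: vy ← 0.67·26.217 = 17.565
Arc 2: start y=0.000, vy=17.565 → t=3.585, apex=15.742, x_land=93.717, impact vy=-17.565
  bounce: vy ← 0.67·17.565 = 11.769
Arc 3: start y=0.000, vy=11.769 → t=2.402, apex=7.067, x_land=119.297, impact vy=-11.769
  bounce: vy ← 0.67·11.769 = 7.885
Arc 4: start y=0.000, vy=7.885 → t=1.609, apex=3.172, x_land=136.435, impact vy=-7.885
  bounce: vy ← 0.67·7.885 = 5.283
Arc 5: start y=0.000, vy=5.283 → t=1.078, apex=1.424, x_land=147.917, impact vy=-5.283
  bounce: vy ← 0.67·5.283 = 3.540
Arc 6: start y=0.000, vy=3.540 → t=0.722, apex=0.639, x_land=155.610, impact vy=-3.540
  bounce: vy ← 0.67·3.540 = 2.372
Arc 7: start y=0.000, vy=2.372 → t=0.484, apex=0.287, x_land=160.765, impact vy=-2.372
  bounce: vy ← 0.67·2.372 = 1.589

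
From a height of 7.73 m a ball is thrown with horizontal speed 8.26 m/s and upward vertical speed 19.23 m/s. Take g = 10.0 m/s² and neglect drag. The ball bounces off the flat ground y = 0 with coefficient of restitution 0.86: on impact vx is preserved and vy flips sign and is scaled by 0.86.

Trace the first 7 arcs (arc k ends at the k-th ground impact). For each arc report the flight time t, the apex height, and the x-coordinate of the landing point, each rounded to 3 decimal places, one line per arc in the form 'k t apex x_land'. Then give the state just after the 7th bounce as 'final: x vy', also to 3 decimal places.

Arc 1: start y=7.730, vy=19.230 → t=4.213, apex=26.220, x_land=34.799, impact vy=-22.900
  bounce: vy ← 0.86·22.900 = 19.694
Arc 2: start y=0.000, vy=19.694 → t=3.939, apex=19.392, x_land=67.333, impact vy=-19.694
  bounce: vy ← 0.86·19.694 = 16.937
Arc 3: start y=0.000, vy=16.937 → t=3.387, apex=14.342, x_land=95.312, impact vy=-16.937
  bounce: vy ← 0.86·16.937 = 14.565
Arc 4: start y=0.000, vy=14.565 → t=2.913, apex=10.608, x_land=119.374, impact vy=-14.565
  bounce: vy ← 0.86·14.565 = 12.526
Arc 5: start y=0.000, vy=12.526 → t=2.505, apex=7.845, x_land=140.068, impact vy=-12.526
  bounce: vy ← 0.86·12.526 = 10.773
Arc 6: start y=0.000, vy=10.773 → t=2.155, apex=5.802, x_land=157.864, impact vy=-10.773
  bounce: vy ← 0.86·10.773 = 9.264
Arc 7: start y=0.000, vy=9.264 → t=1.853, apex=4.291, x_land=173.169, impact vy=-9.264
  bounce: vy ← 0.86·9.264 = 7.967

1 4.213 26.220 34.799
2 3.939 19.392 67.333
3 3.387 14.342 95.312
4 2.913 10.608 119.374
5 2.505 7.845 140.068
6 2.155 5.802 157.864
7 1.853 4.291 173.169
final: 173.169 7.967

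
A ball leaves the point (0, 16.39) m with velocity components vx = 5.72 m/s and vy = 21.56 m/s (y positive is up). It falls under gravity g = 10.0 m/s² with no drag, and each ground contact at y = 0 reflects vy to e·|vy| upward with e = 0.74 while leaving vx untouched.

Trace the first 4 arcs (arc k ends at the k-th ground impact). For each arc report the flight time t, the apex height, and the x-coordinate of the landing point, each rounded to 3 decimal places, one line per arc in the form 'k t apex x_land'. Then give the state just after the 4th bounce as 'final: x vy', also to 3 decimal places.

1 4.971 39.632 28.436
2 4.167 21.702 52.270
3 3.083 11.884 69.907
4 2.282 6.508 82.959
final: 82.959 8.442

Arc 1: start y=16.390, vy=21.560 → t=4.971, apex=39.632, x_land=28.436, impact vy=-28.154
  bounce: vy ← 0.74·28.154 = 20.834
Arc 2: start y=0.000, vy=20.834 → t=4.167, apex=21.702, x_land=52.270, impact vy=-20.834
  bounce: vy ← 0.74·20.834 = 15.417
Arc 3: start y=0.000, vy=15.417 → t=3.083, apex=11.884, x_land=69.907, impact vy=-15.417
  bounce: vy ← 0.74·15.417 = 11.409
Arc 4: start y=0.000, vy=11.409 → t=2.282, apex=6.508, x_land=82.959, impact vy=-11.409
  bounce: vy ← 0.74·11.409 = 8.442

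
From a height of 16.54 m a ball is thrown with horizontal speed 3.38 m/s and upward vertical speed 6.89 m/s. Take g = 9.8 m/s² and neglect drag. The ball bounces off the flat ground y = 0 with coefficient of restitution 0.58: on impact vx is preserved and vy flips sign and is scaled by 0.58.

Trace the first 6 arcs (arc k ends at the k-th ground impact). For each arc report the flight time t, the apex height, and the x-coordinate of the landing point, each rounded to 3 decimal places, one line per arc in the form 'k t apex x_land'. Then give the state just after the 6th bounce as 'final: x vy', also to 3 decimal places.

1 2.670 18.962 9.025
2 2.282 6.379 16.738
3 1.324 2.146 21.212
4 0.768 0.722 23.806
5 0.445 0.243 25.311
6 0.258 0.082 26.184
final: 26.184 0.734

Arc 1: start y=16.540, vy=6.890 → t=2.670, apex=18.962, x_land=9.025, impact vy=-19.278
  bounce: vy ← 0.58·19.278 = 11.181
Arc 2: start y=0.000, vy=11.181 → t=2.282, apex=6.379, x_land=16.738, impact vy=-11.181
  bounce: vy ← 0.58·11.181 = 6.485
Arc 3: start y=0.000, vy=6.485 → t=1.324, apex=2.146, x_land=21.212, impact vy=-6.485
  bounce: vy ← 0.58·6.485 = 3.761
Arc 4: start y=0.000, vy=3.761 → t=0.768, apex=0.722, x_land=23.806, impact vy=-3.761
  bounce: vy ← 0.58·3.761 = 2.182
Arc 5: start y=0.000, vy=2.182 → t=0.445, apex=0.243, x_land=25.311, impact vy=-2.182
  bounce: vy ← 0.58·2.182 = 1.265
Arc 6: start y=0.000, vy=1.265 → t=0.258, apex=0.082, x_land=26.184, impact vy=-1.265
  bounce: vy ← 0.58·1.265 = 0.734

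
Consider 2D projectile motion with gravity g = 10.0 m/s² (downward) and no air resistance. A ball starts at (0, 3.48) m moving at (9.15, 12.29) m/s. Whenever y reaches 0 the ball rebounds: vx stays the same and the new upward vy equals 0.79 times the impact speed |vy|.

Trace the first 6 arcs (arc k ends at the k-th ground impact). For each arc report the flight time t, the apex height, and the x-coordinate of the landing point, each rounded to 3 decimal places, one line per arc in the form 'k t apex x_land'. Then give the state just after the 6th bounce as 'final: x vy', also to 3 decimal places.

Arc 1: start y=3.480, vy=12.290 → t=2.714, apex=11.032, x_land=24.837, impact vy=-14.854
  bounce: vy ← 0.79·14.854 = 11.735
Arc 2: start y=0.000, vy=11.735 → t=2.347, apex=6.885, x_land=46.311, impact vy=-11.735
  bounce: vy ← 0.79·11.735 = 9.270
Arc 3: start y=0.000, vy=9.270 → t=1.854, apex=4.297, x_land=63.276, impact vy=-9.270
  bounce: vy ← 0.79·9.270 = 7.324
Arc 4: start y=0.000, vy=7.324 → t=1.465, apex=2.682, x_land=76.679, impact vy=-7.324
  bounce: vy ← 0.79·7.324 = 5.786
Arc 5: start y=0.000, vy=5.786 → t=1.157, apex=1.674, x_land=87.266, impact vy=-5.786
  bounce: vy ← 0.79·5.786 = 4.571
Arc 6: start y=0.000, vy=4.571 → t=0.914, apex=1.045, x_land=95.631, impact vy=-4.571
  bounce: vy ← 0.79·4.571 = 3.611

1 2.714 11.032 24.837
2 2.347 6.885 46.311
3 1.854 4.297 63.276
4 1.465 2.682 76.679
5 1.157 1.674 87.266
6 0.914 1.045 95.631
final: 95.631 3.611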